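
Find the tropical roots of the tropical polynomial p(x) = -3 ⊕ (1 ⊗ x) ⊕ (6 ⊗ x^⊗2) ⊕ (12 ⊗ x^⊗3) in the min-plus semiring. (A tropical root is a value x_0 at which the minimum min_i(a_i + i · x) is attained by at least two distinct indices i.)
Roots: {-6, -5, -4}

Each tropical root is a break point of the lower envelope of the lines y = a_i + i · x (there are 4 lines, with slopes 0, 1, ..., 3). Only the lines that attain the minimum somewhere contribute to roots; other lines are dominated. Here the surviving (envelope) indices are i = 3, i = 2, i = 1, i = 0.
Intersections between consecutive envelope lines give the roots: for adjacent envelope indices i < j the intersection is x = (a_i − a_j) / (j − i). Reading off the sorted break points: {-6, -5, -4}.
Verification: at each break x_0, at least two indices attain the minimum of min_i(a_i + i · x_0).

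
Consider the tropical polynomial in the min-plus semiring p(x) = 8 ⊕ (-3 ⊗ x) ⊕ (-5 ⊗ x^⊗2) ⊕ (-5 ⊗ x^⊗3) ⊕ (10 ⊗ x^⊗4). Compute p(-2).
p(-2) = -11

A tropical monomial a ⊗ x^⊗i evaluates to a + i · x. Evaluating each term at x = -2:
  Term 0 contributes 8 + 0 · -2 = 8
  Term 1 contributes -3 + 1 · -2 = -5
  Term 2 contributes -5 + 2 · -2 = -9
  Term 3 contributes -5 + 3 · -2 = -11
  Term 4 contributes 10 + 4 · -2 = 2
p(-2) = ⊕ of these = min[8, -5, -9, -11, 2] = -11.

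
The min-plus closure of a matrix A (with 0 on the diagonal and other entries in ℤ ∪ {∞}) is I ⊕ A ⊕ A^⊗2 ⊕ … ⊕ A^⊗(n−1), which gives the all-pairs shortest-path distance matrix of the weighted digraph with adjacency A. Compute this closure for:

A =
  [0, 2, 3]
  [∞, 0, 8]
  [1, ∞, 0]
Closure =
  [0, 2, 3]
  [9, 0, 8]
  [1, 3, 0]

This is the Floyd-Warshall all-pairs shortest-path computation. For each intermediate vertex k = 0, 1, …, 2, update dist[i][j] ← min(dist[i][j], dist[i][k] + dist[k][j]). The final matrix gives, for each (i, j), the minimum total weight of any directed path from i to j (possibly empty when i = j).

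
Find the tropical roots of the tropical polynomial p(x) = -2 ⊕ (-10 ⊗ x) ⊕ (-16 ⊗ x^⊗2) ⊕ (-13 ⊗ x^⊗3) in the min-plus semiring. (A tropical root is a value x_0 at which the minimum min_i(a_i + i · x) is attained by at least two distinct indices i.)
Roots: {-3, 6, 8}

Each tropical root is a break point of the lower envelope of the lines y = a_i + i · x (there are 4 lines, with slopes 0, 1, ..., 3). Only the lines that attain the minimum somewhere contribute to roots; other lines are dominated. Here the surviving (envelope) indices are i = 3, i = 2, i = 1, i = 0.
Intersections between consecutive envelope lines give the roots: for adjacent envelope indices i < j the intersection is x = (a_i − a_j) / (j − i). Reading off the sorted break points: {-3, 6, 8}.
Verification: at each break x_0, at least two indices attain the minimum of min_i(a_i + i · x_0).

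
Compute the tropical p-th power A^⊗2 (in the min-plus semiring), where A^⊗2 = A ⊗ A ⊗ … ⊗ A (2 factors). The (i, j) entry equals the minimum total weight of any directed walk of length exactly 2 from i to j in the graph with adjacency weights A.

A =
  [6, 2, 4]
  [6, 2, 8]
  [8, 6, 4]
A^⊗2 =
  [8, 4, 8]
  [8, 4, 10]
  [12, 8, 8]

Each entry (A^⊗2)_ij equals the minimum over all length-2 walks i = v_0 → v_1 → … → v_2 = j of Σ_t A[v_t][v_{t+1}]. For example, for (i, j) = (0, 2) we minimise over 3 possible intermediate vertex sequences; the minimum is 8, attained along the walk 0 → 2 → 2.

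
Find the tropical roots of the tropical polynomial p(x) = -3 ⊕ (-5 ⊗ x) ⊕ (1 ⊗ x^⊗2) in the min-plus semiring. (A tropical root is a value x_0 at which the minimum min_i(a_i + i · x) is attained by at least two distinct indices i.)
Roots: {-6, 2}

Each tropical root is a break point of the lower envelope of the lines y = a_i + i · x (there are 3 lines, with slopes 0, 1, ..., 2). Only the lines that attain the minimum somewhere contribute to roots; other lines are dominated. Here the surviving (envelope) indices are i = 2, i = 1, i = 0.
Intersections between consecutive envelope lines give the roots: for adjacent envelope indices i < j the intersection is x = (a_i − a_j) / (j − i). Reading off the sorted break points: {-6, 2}.
Verification: at each break x_0, at least two indices attain the minimum of min_i(a_i + i · x_0).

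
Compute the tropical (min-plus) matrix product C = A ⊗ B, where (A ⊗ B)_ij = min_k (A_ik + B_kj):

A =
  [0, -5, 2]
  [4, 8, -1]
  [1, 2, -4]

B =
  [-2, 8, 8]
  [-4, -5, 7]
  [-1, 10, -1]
A ⊗ B =
  [-9, -10, 1]
  [-2, 3, -2]
  [-5, -3, -5]

Apply the min-plus product entry-by-entry:
  C[0][0] = min over k of (A[0][0] + B[0][0] = 0 + -2 = -2, A[0][1] + B[1][0] = -5 + -4 = -9, A[0][2] + B[2][0] = 2 + -1 = 1) = -9 (attained at k = 1)
  C[0][1] = min over k of (A[0][0] + B[0][1] = 0 + 8 = 8, A[0][1] + B[1][1] = -5 + -5 = -10, A[0][2] + B[2][1] = 2 + 10 = 12) = -10 (attained at k = 1)
  C[0][2] = min over k of (A[0][0] + B[0][2] = 0 + 8 = 8, A[0][1] + B[1][2] = -5 + 7 = 2, A[0][2] + B[2][2] = 2 + -1 = 1) = 1 (attained at k = 2)
  C[1][0] = min over k of (A[1][0] + B[0][0] = 4 + -2 = 2, A[1][1] + B[1][0] = 8 + -4 = 4, A[1][2] + B[2][0] = -1 + -1 = -2) = -2 (attained at k = 2)
  C[1][1] = min over k of (A[1][0] + B[0][1] = 4 + 8 = 12, A[1][1] + B[1][1] = 8 + -5 = 3, A[1][2] + B[2][1] = -1 + 10 = 9) = 3 (attained at k = 1)
  C[1][2] = min over k of (A[1][0] + B[0][2] = 4 + 8 = 12, A[1][1] + B[1][2] = 8 + 7 = 15, A[1][2] + B[2][2] = -1 + -1 = -2) = -2 (attained at k = 2)
  C[2][0] = min over k of (A[2][0] + B[0][0] = 1 + -2 = -1, A[2][1] + B[1][0] = 2 + -4 = -2, A[2][2] + B[2][0] = -4 + -1 = -5) = -5 (attained at k = 2)
  C[2][1] = min over k of (A[2][0] + B[0][1] = 1 + 8 = 9, A[2][1] + B[1][1] = 2 + -5 = -3, A[2][2] + B[2][1] = -4 + 10 = 6) = -3 (attained at k = 1)
  C[2][2] = min over k of (A[2][0] + B[0][2] = 1 + 8 = 9, A[2][1] + B[1][2] = 2 + 7 = 9, A[2][2] + B[2][2] = -4 + -1 = -5) = -5 (attained at k = 2)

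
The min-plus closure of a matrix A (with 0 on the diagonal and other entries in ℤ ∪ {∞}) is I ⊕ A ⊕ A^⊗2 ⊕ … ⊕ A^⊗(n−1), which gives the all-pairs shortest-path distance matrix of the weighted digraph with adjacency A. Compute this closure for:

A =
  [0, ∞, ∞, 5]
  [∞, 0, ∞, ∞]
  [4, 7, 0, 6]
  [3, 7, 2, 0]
Closure =
  [0, 12, 7, 5]
  [∞, 0, ∞, ∞]
  [4, 7, 0, 6]
  [3, 7, 2, 0]

This is the Floyd-Warshall all-pairs shortest-path computation. For each intermediate vertex k = 0, 1, …, 3, update dist[i][j] ← min(dist[i][j], dist[i][k] + dist[k][j]). The final matrix gives, for each (i, j), the minimum total weight of any directed path from i to j (possibly empty when i = j).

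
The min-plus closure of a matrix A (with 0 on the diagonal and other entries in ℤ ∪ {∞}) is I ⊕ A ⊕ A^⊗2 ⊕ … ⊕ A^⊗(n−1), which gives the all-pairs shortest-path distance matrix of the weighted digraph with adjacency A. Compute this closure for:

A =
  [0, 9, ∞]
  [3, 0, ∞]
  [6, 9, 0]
Closure =
  [0, 9, ∞]
  [3, 0, ∞]
  [6, 9, 0]

This is the Floyd-Warshall all-pairs shortest-path computation. For each intermediate vertex k = 0, 1, …, 2, update dist[i][j] ← min(dist[i][j], dist[i][k] + dist[k][j]). The final matrix gives, for each (i, j), the minimum total weight of any directed path from i to j (possibly empty when i = j).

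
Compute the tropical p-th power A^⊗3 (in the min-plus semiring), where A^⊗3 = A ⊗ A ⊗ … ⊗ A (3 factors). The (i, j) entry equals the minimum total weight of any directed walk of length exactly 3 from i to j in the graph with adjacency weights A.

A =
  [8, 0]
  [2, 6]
A^⊗3 =
  [8, 2]
  [4, 8]

Each entry (A^⊗3)_ij equals the minimum over all length-3 walks i = v_0 → v_1 → … → v_3 = j of Σ_t A[v_t][v_{t+1}]. For example, for (i, j) = (0, 1) we minimise over 4 possible intermediate vertex sequences; the minimum is 2, attained along the walk 0 → 1 → 0 → 1.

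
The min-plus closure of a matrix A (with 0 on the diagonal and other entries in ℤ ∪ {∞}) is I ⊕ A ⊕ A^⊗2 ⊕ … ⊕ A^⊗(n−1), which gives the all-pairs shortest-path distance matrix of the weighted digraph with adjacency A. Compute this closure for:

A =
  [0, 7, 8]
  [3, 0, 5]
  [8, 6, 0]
Closure =
  [0, 7, 8]
  [3, 0, 5]
  [8, 6, 0]

This is the Floyd-Warshall all-pairs shortest-path computation. For each intermediate vertex k = 0, 1, …, 2, update dist[i][j] ← min(dist[i][j], dist[i][k] + dist[k][j]). The final matrix gives, for each (i, j), the minimum total weight of any directed path from i to j (possibly empty when i = j).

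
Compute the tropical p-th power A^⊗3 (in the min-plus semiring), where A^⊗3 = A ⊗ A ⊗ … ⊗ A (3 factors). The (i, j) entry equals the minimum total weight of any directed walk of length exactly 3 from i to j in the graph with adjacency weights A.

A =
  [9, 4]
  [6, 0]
A^⊗3 =
  [10, 4]
  [6, 0]

Each entry (A^⊗3)_ij equals the minimum over all length-3 walks i = v_0 → v_1 → … → v_3 = j of Σ_t A[v_t][v_{t+1}]. For example, for (i, j) = (0, 1) we minimise over 4 possible intermediate vertex sequences; the minimum is 4, attained along the walk 0 → 1 → 1 → 1.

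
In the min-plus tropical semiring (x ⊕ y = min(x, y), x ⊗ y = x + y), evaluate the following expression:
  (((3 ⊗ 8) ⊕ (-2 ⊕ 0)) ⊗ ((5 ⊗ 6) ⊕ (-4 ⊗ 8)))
(((3 ⊗ 8) ⊕ (-2 ⊕ 0)) ⊗ ((5 ⊗ 6) ⊕ (-4 ⊗ 8))) = 2

Expand innermost to outermost. Recall ⊕ takes the minimum of its arguments and ⊗ takes their sum. Working out the expression (((3 ⊗ 8) ⊕ (-2 ⊕ 0)) ⊗ ((5 ⊗ 6) ⊕ (-4 ⊗ 8))) gives 2.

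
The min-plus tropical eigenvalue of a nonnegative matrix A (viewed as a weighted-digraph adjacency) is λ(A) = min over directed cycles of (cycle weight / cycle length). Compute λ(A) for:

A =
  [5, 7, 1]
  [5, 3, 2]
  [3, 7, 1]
λ(A) = 1

Enumerate directed cycles and compute their means (weight / length). Sample:
  cycle 0 → 0: weight = 5, length = 1, mean = 5/1 ≈ 5.000
  cycle 1 → 1: weight = 3, length = 1, mean = 3/1 ≈ 3.000
  cycle 2 → 2: weight = 1, length = 1, mean = 1/1 ≈ 1.000
  cycle 0 → 1 → 0: weight = 12, length = 2, mean = 12/2 ≈ 6.000
  cycle 0 → 2 → 0: weight = 4, length = 2, mean = 4/2 ≈ 2.000
  cycle 1 → 0 → 1: weight = 12, length = 2, mean = 12/2 ≈ 6.000
Minimum mean = 1.000, attained e.g. along the cycle 2 → 2 with weight 1 and length 1. So λ(A) = 1/1 = 1.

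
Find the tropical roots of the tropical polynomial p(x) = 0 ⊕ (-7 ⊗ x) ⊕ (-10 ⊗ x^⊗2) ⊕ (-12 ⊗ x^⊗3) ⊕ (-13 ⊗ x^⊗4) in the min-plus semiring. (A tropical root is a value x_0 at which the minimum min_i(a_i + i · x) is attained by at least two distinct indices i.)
Roots: {1, 2, 3, 7}

Each tropical root is a break point of the lower envelope of the lines y = a_i + i · x (there are 5 lines, with slopes 0, 1, ..., 4). Only the lines that attain the minimum somewhere contribute to roots; other lines are dominated. Here the surviving (envelope) indices are i = 4, i = 3, i = 2, i = 1, i = 0.
Intersections between consecutive envelope lines give the roots: for adjacent envelope indices i < j the intersection is x = (a_i − a_j) / (j − i). Reading off the sorted break points: {1, 2, 3, 7}.
Verification: at each break x_0, at least two indices attain the minimum of min_i(a_i + i · x_0).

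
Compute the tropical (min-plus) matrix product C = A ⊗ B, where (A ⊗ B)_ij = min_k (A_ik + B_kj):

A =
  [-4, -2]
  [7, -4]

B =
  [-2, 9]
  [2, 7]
A ⊗ B =
  [-6, 5]
  [-2, 3]

Apply the min-plus product entry-by-entry:
  C[0][0] = min over k of (A[0][0] + B[0][0] = -4 + -2 = -6, A[0][1] + B[1][0] = -2 + 2 = 0) = -6 (attained at k = 0)
  C[0][1] = min over k of (A[0][0] + B[0][1] = -4 + 9 = 5, A[0][1] + B[1][1] = -2 + 7 = 5) = 5 (attained at k = 0)
  C[1][0] = min over k of (A[1][0] + B[0][0] = 7 + -2 = 5, A[1][1] + B[1][0] = -4 + 2 = -2) = -2 (attained at k = 1)
  C[1][1] = min over k of (A[1][0] + B[0][1] = 7 + 9 = 16, A[1][1] + B[1][1] = -4 + 7 = 3) = 3 (attained at k = 1)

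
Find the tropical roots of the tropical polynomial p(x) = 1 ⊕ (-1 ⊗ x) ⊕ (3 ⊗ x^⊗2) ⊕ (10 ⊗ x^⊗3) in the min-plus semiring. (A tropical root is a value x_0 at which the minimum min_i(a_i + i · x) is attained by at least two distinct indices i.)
Roots: {-7, -4, 2}

Each tropical root is a break point of the lower envelope of the lines y = a_i + i · x (there are 4 lines, with slopes 0, 1, ..., 3). Only the lines that attain the minimum somewhere contribute to roots; other lines are dominated. Here the surviving (envelope) indices are i = 3, i = 2, i = 1, i = 0.
Intersections between consecutive envelope lines give the roots: for adjacent envelope indices i < j the intersection is x = (a_i − a_j) / (j − i). Reading off the sorted break points: {-7, -4, 2}.
Verification: at each break x_0, at least two indices attain the minimum of min_i(a_i + i · x_0).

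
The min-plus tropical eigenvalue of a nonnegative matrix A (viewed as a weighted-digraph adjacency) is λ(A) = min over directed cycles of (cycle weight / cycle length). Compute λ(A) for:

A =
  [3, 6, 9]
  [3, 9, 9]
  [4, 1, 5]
λ(A) = 3

Enumerate directed cycles and compute their means (weight / length). Sample:
  cycle 0 → 0: weight = 3, length = 1, mean = 3/1 ≈ 3.000
  cycle 1 → 1: weight = 9, length = 1, mean = 9/1 ≈ 9.000
  cycle 2 → 2: weight = 5, length = 1, mean = 5/1 ≈ 5.000
  cycle 0 → 1 → 0: weight = 9, length = 2, mean = 9/2 ≈ 4.500
  cycle 0 → 2 → 0: weight = 13, length = 2, mean = 13/2 ≈ 6.500
  cycle 1 → 0 → 1: weight = 9, length = 2, mean = 9/2 ≈ 4.500
Minimum mean = 3.000, attained e.g. along the cycle 0 → 0 with weight 3 and length 1. So λ(A) = 3/1 = 3.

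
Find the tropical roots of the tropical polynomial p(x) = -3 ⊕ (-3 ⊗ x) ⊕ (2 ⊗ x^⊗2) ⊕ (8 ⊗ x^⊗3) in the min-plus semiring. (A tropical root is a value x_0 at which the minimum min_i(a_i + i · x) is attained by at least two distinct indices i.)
Roots: {-6, -5, 0}

Each tropical root is a break point of the lower envelope of the lines y = a_i + i · x (there are 4 lines, with slopes 0, 1, ..., 3). Only the lines that attain the minimum somewhere contribute to roots; other lines are dominated. Here the surviving (envelope) indices are i = 3, i = 2, i = 1, i = 0.
Intersections between consecutive envelope lines give the roots: for adjacent envelope indices i < j the intersection is x = (a_i − a_j) / (j − i). Reading off the sorted break points: {-6, -5, 0}.
Verification: at each break x_0, at least two indices attain the minimum of min_i(a_i + i · x_0).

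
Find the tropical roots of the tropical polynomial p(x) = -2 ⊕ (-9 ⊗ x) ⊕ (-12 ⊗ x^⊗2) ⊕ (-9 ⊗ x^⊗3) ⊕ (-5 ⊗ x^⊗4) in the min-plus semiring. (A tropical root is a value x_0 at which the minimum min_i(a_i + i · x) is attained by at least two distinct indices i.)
Roots: {-4, -3, 3, 7}

Each tropical root is a break point of the lower envelope of the lines y = a_i + i · x (there are 5 lines, with slopes 0, 1, ..., 4). Only the lines that attain the minimum somewhere contribute to roots; other lines are dominated. Here the surviving (envelope) indices are i = 4, i = 3, i = 2, i = 1, i = 0.
Intersections between consecutive envelope lines give the roots: for adjacent envelope indices i < j the intersection is x = (a_i − a_j) / (j − i). Reading off the sorted break points: {-4, -3, 3, 7}.
Verification: at each break x_0, at least two indices attain the minimum of min_i(a_i + i · x_0).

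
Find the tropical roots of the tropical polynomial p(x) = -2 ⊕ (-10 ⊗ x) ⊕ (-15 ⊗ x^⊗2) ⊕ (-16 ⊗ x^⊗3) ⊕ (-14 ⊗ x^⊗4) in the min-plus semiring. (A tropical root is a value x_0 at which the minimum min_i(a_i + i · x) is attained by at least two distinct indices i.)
Roots: {-2, 1, 5, 8}

Each tropical root is a break point of the lower envelope of the lines y = a_i + i · x (there are 5 lines, with slopes 0, 1, ..., 4). Only the lines that attain the minimum somewhere contribute to roots; other lines are dominated. Here the surviving (envelope) indices are i = 4, i = 3, i = 2, i = 1, i = 0.
Intersections between consecutive envelope lines give the roots: for adjacent envelope indices i < j the intersection is x = (a_i − a_j) / (j − i). Reading off the sorted break points: {-2, 1, 5, 8}.
Verification: at each break x_0, at least two indices attain the minimum of min_i(a_i + i · x_0).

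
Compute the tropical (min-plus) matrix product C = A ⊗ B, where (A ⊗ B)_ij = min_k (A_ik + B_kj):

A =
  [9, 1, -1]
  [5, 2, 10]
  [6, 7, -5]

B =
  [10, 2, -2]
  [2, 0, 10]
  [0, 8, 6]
A ⊗ B =
  [-1, 1, 5]
  [4, 2, 3]
  [-5, 3, 1]

Apply the min-plus product entry-by-entry:
  C[0][0] = min over k of (A[0][0] + B[0][0] = 9 + 10 = 19, A[0][1] + B[1][0] = 1 + 2 = 3, A[0][2] + B[2][0] = -1 + 0 = -1) = -1 (attained at k = 2)
  C[0][1] = min over k of (A[0][0] + B[0][1] = 9 + 2 = 11, A[0][1] + B[1][1] = 1 + 0 = 1, A[0][2] + B[2][1] = -1 + 8 = 7) = 1 (attained at k = 1)
  C[0][2] = min over k of (A[0][0] + B[0][2] = 9 + -2 = 7, A[0][1] + B[1][2] = 1 + 10 = 11, A[0][2] + B[2][2] = -1 + 6 = 5) = 5 (attained at k = 2)
  C[1][0] = min over k of (A[1][0] + B[0][0] = 5 + 10 = 15, A[1][1] + B[1][0] = 2 + 2 = 4, A[1][2] + B[2][0] = 10 + 0 = 10) = 4 (attained at k = 1)
  C[1][1] = min over k of (A[1][0] + B[0][1] = 5 + 2 = 7, A[1][1] + B[1][1] = 2 + 0 = 2, A[1][2] + B[2][1] = 10 + 8 = 18) = 2 (attained at k = 1)
  C[1][2] = min over k of (A[1][0] + B[0][2] = 5 + -2 = 3, A[1][1] + B[1][2] = 2 + 10 = 12, A[1][2] + B[2][2] = 10 + 6 = 16) = 3 (attained at k = 0)
  C[2][0] = min over k of (A[2][0] + B[0][0] = 6 + 10 = 16, A[2][1] + B[1][0] = 7 + 2 = 9, A[2][2] + B[2][0] = -5 + 0 = -5) = -5 (attained at k = 2)
  C[2][1] = min over k of (A[2][0] + B[0][1] = 6 + 2 = 8, A[2][1] + B[1][1] = 7 + 0 = 7, A[2][2] + B[2][1] = -5 + 8 = 3) = 3 (attained at k = 2)
  C[2][2] = min over k of (A[2][0] + B[0][2] = 6 + -2 = 4, A[2][1] + B[1][2] = 7 + 10 = 17, A[2][2] + B[2][2] = -5 + 6 = 1) = 1 (attained at k = 2)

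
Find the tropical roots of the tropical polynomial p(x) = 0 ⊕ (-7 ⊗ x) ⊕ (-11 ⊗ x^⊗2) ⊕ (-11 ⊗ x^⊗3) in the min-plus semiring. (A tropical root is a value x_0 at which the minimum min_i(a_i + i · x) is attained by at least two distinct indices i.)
Roots: {0, 4, 7}

Each tropical root is a break point of the lower envelope of the lines y = a_i + i · x (there are 4 lines, with slopes 0, 1, ..., 3). Only the lines that attain the minimum somewhere contribute to roots; other lines are dominated. Here the surviving (envelope) indices are i = 3, i = 2, i = 1, i = 0.
Intersections between consecutive envelope lines give the roots: for adjacent envelope indices i < j the intersection is x = (a_i − a_j) / (j − i). Reading off the sorted break points: {0, 4, 7}.
Verification: at each break x_0, at least two indices attain the minimum of min_i(a_i + i · x_0).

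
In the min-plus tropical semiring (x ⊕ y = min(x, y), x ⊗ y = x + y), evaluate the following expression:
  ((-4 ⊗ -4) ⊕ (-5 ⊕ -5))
((-4 ⊗ -4) ⊕ (-5 ⊕ -5)) = -8

Expand innermost to outermost. Recall ⊕ takes the minimum of its arguments and ⊗ takes their sum. Working out the expression ((-4 ⊗ -4) ⊕ (-5 ⊕ -5)) gives -8.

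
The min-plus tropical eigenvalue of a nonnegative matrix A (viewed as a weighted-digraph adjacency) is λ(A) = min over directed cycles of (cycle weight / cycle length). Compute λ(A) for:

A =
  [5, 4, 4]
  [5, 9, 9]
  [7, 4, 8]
λ(A) = 13/3

Enumerate directed cycles and compute their means (weight / length). Sample:
  cycle 0 → 0: weight = 5, length = 1, mean = 5/1 ≈ 5.000
  cycle 1 → 1: weight = 9, length = 1, mean = 9/1 ≈ 9.000
  cycle 2 → 2: weight = 8, length = 1, mean = 8/1 ≈ 8.000
  cycle 0 → 1 → 0: weight = 9, length = 2, mean = 9/2 ≈ 4.500
  cycle 0 → 2 → 0: weight = 11, length = 2, mean = 11/2 ≈ 5.500
  cycle 1 → 0 → 1: weight = 9, length = 2, mean = 9/2 ≈ 4.500
Minimum mean = 4.333, attained e.g. along the cycle 0 → 2 → 1 → 0 with weight 13 and length 3. So λ(A) = 13/3 = 13/3.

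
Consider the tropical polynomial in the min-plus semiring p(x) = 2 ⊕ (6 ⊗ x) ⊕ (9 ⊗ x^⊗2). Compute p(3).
p(3) = 2

A tropical monomial a ⊗ x^⊗i evaluates to a + i · x. Evaluating each term at x = 3:
  Term 0 contributes 2 + 0 · 3 = 2
  Term 1 contributes 6 + 1 · 3 = 9
  Term 2 contributes 9 + 2 · 3 = 15
p(3) = ⊕ of these = min[2, 9, 15] = 2.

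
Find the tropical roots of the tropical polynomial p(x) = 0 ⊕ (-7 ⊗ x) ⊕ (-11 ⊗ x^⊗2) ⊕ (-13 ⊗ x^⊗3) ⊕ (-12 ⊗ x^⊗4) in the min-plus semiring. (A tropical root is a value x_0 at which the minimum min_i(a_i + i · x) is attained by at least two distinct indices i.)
Roots: {-1, 2, 4, 7}

Each tropical root is a break point of the lower envelope of the lines y = a_i + i · x (there are 5 lines, with slopes 0, 1, ..., 4). Only the lines that attain the minimum somewhere contribute to roots; other lines are dominated. Here the surviving (envelope) indices are i = 4, i = 3, i = 2, i = 1, i = 0.
Intersections between consecutive envelope lines give the roots: for adjacent envelope indices i < j the intersection is x = (a_i − a_j) / (j − i). Reading off the sorted break points: {-1, 2, 4, 7}.
Verification: at each break x_0, at least two indices attain the minimum of min_i(a_i + i · x_0).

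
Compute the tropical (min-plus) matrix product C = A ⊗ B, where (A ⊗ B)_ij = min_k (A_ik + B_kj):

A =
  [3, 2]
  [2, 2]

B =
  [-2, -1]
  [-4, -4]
A ⊗ B =
  [-2, -2]
  [-2, -2]

Apply the min-plus product entry-by-entry:
  C[0][0] = min over k of (A[0][0] + B[0][0] = 3 + -2 = 1, A[0][1] + B[1][0] = 2 + -4 = -2) = -2 (attained at k = 1)
  C[0][1] = min over k of (A[0][0] + B[0][1] = 3 + -1 = 2, A[0][1] + B[1][1] = 2 + -4 = -2) = -2 (attained at k = 1)
  C[1][0] = min over k of (A[1][0] + B[0][0] = 2 + -2 = 0, A[1][1] + B[1][0] = 2 + -4 = -2) = -2 (attained at k = 1)
  C[1][1] = min over k of (A[1][0] + B[0][1] = 2 + -1 = 1, A[1][1] + B[1][1] = 2 + -4 = -2) = -2 (attained at k = 1)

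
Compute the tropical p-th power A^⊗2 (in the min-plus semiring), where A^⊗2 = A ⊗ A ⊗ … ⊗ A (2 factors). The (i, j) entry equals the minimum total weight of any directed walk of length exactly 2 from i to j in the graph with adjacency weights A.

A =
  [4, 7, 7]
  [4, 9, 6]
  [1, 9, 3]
A^⊗2 =
  [8, 11, 10]
  [7, 11, 9]
  [4, 8, 6]

Each entry (A^⊗2)_ij equals the minimum over all length-2 walks i = v_0 → v_1 → … → v_2 = j of Σ_t A[v_t][v_{t+1}]. For example, for (i, j) = (0, 2) we minimise over 3 possible intermediate vertex sequences; the minimum is 10, attained along the walk 0 → 2 → 2.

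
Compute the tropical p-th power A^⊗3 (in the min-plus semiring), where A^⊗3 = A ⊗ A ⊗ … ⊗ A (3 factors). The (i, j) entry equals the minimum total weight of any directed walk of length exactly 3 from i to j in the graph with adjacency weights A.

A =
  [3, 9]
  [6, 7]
A^⊗3 =
  [9, 15]
  [12, 18]

Each entry (A^⊗3)_ij equals the minimum over all length-3 walks i = v_0 → v_1 → … → v_3 = j of Σ_t A[v_t][v_{t+1}]. For example, for (i, j) = (0, 1) we minimise over 4 possible intermediate vertex sequences; the minimum is 15, attained along the walk 0 → 0 → 0 → 1.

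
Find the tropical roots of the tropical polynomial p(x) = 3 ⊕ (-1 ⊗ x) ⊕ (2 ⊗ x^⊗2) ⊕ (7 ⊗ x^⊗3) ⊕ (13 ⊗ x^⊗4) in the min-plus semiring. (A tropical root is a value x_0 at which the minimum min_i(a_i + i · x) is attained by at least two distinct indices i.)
Roots: {-6, -5, -3, 4}

Each tropical root is a break point of the lower envelope of the lines y = a_i + i · x (there are 5 lines, with slopes 0, 1, ..., 4). Only the lines that attain the minimum somewhere contribute to roots; other lines are dominated. Here the surviving (envelope) indices are i = 4, i = 3, i = 2, i = 1, i = 0.
Intersections between consecutive envelope lines give the roots: for adjacent envelope indices i < j the intersection is x = (a_i − a_j) / (j − i). Reading off the sorted break points: {-6, -5, -3, 4}.
Verification: at each break x_0, at least two indices attain the minimum of min_i(a_i + i · x_0).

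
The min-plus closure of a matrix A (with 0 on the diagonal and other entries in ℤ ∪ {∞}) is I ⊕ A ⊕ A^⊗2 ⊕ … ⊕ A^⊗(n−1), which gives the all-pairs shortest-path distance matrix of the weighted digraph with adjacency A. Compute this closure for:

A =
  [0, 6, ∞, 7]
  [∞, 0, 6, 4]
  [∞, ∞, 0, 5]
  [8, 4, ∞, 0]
Closure =
  [0, 6, 12, 7]
  [12, 0, 6, 4]
  [13, 9, 0, 5]
  [8, 4, 10, 0]

This is the Floyd-Warshall all-pairs shortest-path computation. For each intermediate vertex k = 0, 1, …, 3, update dist[i][j] ← min(dist[i][j], dist[i][k] + dist[k][j]). The final matrix gives, for each (i, j), the minimum total weight of any directed path from i to j (possibly empty when i = j).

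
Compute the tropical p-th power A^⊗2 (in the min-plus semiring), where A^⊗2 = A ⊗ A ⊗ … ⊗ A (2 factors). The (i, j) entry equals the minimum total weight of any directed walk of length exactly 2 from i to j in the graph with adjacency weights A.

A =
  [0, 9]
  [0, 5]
A^⊗2 =
  [0, 9]
  [0, 9]

Each entry (A^⊗2)_ij equals the minimum over all length-2 walks i = v_0 → v_1 → … → v_2 = j of Σ_t A[v_t][v_{t+1}]. For example, for (i, j) = (0, 1) we minimise over 2 possible intermediate vertex sequences; the minimum is 9, attained along the walk 0 → 0 → 1.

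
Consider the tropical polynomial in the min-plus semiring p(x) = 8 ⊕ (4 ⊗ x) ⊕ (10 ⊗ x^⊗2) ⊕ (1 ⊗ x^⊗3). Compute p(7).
p(7) = 8

A tropical monomial a ⊗ x^⊗i evaluates to a + i · x. Evaluating each term at x = 7:
  Term 0 contributes 8 + 0 · 7 = 8
  Term 1 contributes 4 + 1 · 7 = 11
  Term 2 contributes 10 + 2 · 7 = 24
  Term 3 contributes 1 + 3 · 7 = 22
p(7) = ⊕ of these = min[8, 11, 24, 22] = 8.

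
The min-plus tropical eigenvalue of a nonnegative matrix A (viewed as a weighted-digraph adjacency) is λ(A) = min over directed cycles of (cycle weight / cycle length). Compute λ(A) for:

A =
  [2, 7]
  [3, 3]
λ(A) = 2

Enumerate directed cycles and compute their means (weight / length). Sample:
  cycle 0 → 0: weight = 2, length = 1, mean = 2/1 ≈ 2.000
  cycle 1 → 1: weight = 3, length = 1, mean = 3/1 ≈ 3.000
  cycle 0 → 1 → 0: weight = 10, length = 2, mean = 10/2 ≈ 5.000
  cycle 1 → 0 → 1: weight = 10, length = 2, mean = 10/2 ≈ 5.000
Minimum mean = 2.000, attained e.g. along the cycle 0 → 0 with weight 2 and length 1. So λ(A) = 2/1 = 2.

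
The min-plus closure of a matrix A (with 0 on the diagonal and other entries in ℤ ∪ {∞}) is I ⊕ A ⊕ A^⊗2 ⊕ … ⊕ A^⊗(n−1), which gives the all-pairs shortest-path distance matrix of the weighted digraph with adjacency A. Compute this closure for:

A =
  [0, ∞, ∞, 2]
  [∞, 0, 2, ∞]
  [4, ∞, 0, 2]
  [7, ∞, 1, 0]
Closure =
  [0, ∞, 3, 2]
  [6, 0, 2, 4]
  [4, ∞, 0, 2]
  [5, ∞, 1, 0]

This is the Floyd-Warshall all-pairs shortest-path computation. For each intermediate vertex k = 0, 1, …, 3, update dist[i][j] ← min(dist[i][j], dist[i][k] + dist[k][j]). The final matrix gives, for each (i, j), the minimum total weight of any directed path from i to j (possibly empty when i = j).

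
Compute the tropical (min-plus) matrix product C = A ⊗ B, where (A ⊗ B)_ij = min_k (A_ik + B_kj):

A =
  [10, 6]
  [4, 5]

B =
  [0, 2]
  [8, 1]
A ⊗ B =
  [10, 7]
  [4, 6]

Apply the min-plus product entry-by-entry:
  C[0][0] = min over k of (A[0][0] + B[0][0] = 10 + 0 = 10, A[0][1] + B[1][0] = 6 + 8 = 14) = 10 (attained at k = 0)
  C[0][1] = min over k of (A[0][0] + B[0][1] = 10 + 2 = 12, A[0][1] + B[1][1] = 6 + 1 = 7) = 7 (attained at k = 1)
  C[1][0] = min over k of (A[1][0] + B[0][0] = 4 + 0 = 4, A[1][1] + B[1][0] = 5 + 8 = 13) = 4 (attained at k = 0)
  C[1][1] = min over k of (A[1][0] + B[0][1] = 4 + 2 = 6, A[1][1] + B[1][1] = 5 + 1 = 6) = 6 (attained at k = 0)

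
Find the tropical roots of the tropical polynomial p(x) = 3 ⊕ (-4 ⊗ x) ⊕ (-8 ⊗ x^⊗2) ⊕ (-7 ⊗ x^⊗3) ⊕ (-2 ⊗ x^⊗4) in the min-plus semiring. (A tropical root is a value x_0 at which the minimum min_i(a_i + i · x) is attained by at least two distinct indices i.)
Roots: {-5, -1, 4, 7}

Each tropical root is a break point of the lower envelope of the lines y = a_i + i · x (there are 5 lines, with slopes 0, 1, ..., 4). Only the lines that attain the minimum somewhere contribute to roots; other lines are dominated. Here the surviving (envelope) indices are i = 4, i = 3, i = 2, i = 1, i = 0.
Intersections between consecutive envelope lines give the roots: for adjacent envelope indices i < j the intersection is x = (a_i − a_j) / (j − i). Reading off the sorted break points: {-5, -1, 4, 7}.
Verification: at each break x_0, at least two indices attain the minimum of min_i(a_i + i · x_0).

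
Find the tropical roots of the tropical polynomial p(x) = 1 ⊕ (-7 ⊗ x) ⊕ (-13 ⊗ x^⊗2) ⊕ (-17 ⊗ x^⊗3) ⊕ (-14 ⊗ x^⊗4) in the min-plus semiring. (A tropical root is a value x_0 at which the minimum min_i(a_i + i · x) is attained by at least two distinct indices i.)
Roots: {-3, 4, 6, 8}

Each tropical root is a break point of the lower envelope of the lines y = a_i + i · x (there are 5 lines, with slopes 0, 1, ..., 4). Only the lines that attain the minimum somewhere contribute to roots; other lines are dominated. Here the surviving (envelope) indices are i = 4, i = 3, i = 2, i = 1, i = 0.
Intersections between consecutive envelope lines give the roots: for adjacent envelope indices i < j the intersection is x = (a_i − a_j) / (j − i). Reading off the sorted break points: {-3, 4, 6, 8}.
Verification: at each break x_0, at least two indices attain the minimum of min_i(a_i + i · x_0).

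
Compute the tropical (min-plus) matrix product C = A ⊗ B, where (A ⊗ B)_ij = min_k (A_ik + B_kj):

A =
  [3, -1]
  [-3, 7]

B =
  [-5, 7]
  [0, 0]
A ⊗ B =
  [-2, -1]
  [-8, 4]

Apply the min-plus product entry-by-entry:
  C[0][0] = min over k of (A[0][0] + B[0][0] = 3 + -5 = -2, A[0][1] + B[1][0] = -1 + 0 = -1) = -2 (attained at k = 0)
  C[0][1] = min over k of (A[0][0] + B[0][1] = 3 + 7 = 10, A[0][1] + B[1][1] = -1 + 0 = -1) = -1 (attained at k = 1)
  C[1][0] = min over k of (A[1][0] + B[0][0] = -3 + -5 = -8, A[1][1] + B[1][0] = 7 + 0 = 7) = -8 (attained at k = 0)
  C[1][1] = min over k of (A[1][0] + B[0][1] = -3 + 7 = 4, A[1][1] + B[1][1] = 7 + 0 = 7) = 4 (attained at k = 0)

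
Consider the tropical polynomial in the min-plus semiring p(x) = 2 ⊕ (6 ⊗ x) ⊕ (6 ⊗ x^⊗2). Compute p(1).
p(1) = 2

A tropical monomial a ⊗ x^⊗i evaluates to a + i · x. Evaluating each term at x = 1:
  Term 0 contributes 2 + 0 · 1 = 2
  Term 1 contributes 6 + 1 · 1 = 7
  Term 2 contributes 6 + 2 · 1 = 8
p(1) = ⊕ of these = min[2, 7, 8] = 2.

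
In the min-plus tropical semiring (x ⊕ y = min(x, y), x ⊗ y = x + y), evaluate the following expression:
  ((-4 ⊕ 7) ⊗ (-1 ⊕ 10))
((-4 ⊕ 7) ⊗ (-1 ⊕ 10)) = -5

Expand innermost to outermost. Recall ⊕ takes the minimum of its arguments and ⊗ takes their sum. Working out the expression ((-4 ⊕ 7) ⊗ (-1 ⊕ 10)) gives -5.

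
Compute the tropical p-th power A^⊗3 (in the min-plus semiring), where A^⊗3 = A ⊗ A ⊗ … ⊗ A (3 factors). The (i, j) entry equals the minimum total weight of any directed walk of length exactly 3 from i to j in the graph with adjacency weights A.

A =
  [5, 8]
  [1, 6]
A^⊗3 =
  [14, 17]
  [10, 14]

Each entry (A^⊗3)_ij equals the minimum over all length-3 walks i = v_0 → v_1 → … → v_3 = j of Σ_t A[v_t][v_{t+1}]. For example, for (i, j) = (0, 1) we minimise over 4 possible intermediate vertex sequences; the minimum is 17, attained along the walk 0 → 1 → 0 → 1.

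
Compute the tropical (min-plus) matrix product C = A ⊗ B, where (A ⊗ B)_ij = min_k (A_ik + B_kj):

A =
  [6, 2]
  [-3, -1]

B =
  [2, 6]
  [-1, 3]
A ⊗ B =
  [1, 5]
  [-2, 2]

Apply the min-plus product entry-by-entry:
  C[0][0] = min over k of (A[0][0] + B[0][0] = 6 + 2 = 8, A[0][1] + B[1][0] = 2 + -1 = 1) = 1 (attained at k = 1)
  C[0][1] = min over k of (A[0][0] + B[0][1] = 6 + 6 = 12, A[0][1] + B[1][1] = 2 + 3 = 5) = 5 (attained at k = 1)
  C[1][0] = min over k of (A[1][0] + B[0][0] = -3 + 2 = -1, A[1][1] + B[1][0] = -1 + -1 = -2) = -2 (attained at k = 1)
  C[1][1] = min over k of (A[1][0] + B[0][1] = -3 + 6 = 3, A[1][1] + B[1][1] = -1 + 3 = 2) = 2 (attained at k = 1)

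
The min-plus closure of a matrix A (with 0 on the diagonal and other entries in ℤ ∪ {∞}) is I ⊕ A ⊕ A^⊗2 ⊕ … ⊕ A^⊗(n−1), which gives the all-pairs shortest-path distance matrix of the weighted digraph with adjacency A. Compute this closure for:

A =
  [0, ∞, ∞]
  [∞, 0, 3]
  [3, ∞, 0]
Closure =
  [0, ∞, ∞]
  [6, 0, 3]
  [3, ∞, 0]

This is the Floyd-Warshall all-pairs shortest-path computation. For each intermediate vertex k = 0, 1, …, 2, update dist[i][j] ← min(dist[i][j], dist[i][k] + dist[k][j]). The final matrix gives, for each (i, j), the minimum total weight of any directed path from i to j (possibly empty when i = j).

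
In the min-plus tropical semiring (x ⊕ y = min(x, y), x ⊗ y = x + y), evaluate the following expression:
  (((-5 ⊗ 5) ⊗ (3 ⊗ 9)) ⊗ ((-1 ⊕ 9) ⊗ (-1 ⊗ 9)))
(((-5 ⊗ 5) ⊗ (3 ⊗ 9)) ⊗ ((-1 ⊕ 9) ⊗ (-1 ⊗ 9))) = 19

Expand innermost to outermost. Recall ⊕ takes the minimum of its arguments and ⊗ takes their sum. Working out the expression (((-5 ⊗ 5) ⊗ (3 ⊗ 9)) ⊗ ((-1 ⊕ 9) ⊗ (-1 ⊗ 9))) gives 19.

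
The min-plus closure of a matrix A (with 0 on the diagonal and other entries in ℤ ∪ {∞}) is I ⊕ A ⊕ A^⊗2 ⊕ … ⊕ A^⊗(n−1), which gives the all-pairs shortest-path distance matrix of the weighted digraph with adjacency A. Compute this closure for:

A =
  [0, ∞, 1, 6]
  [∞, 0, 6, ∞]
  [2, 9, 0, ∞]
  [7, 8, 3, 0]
Closure =
  [0, 10, 1, 6]
  [8, 0, 6, 14]
  [2, 9, 0, 8]
  [5, 8, 3, 0]

This is the Floyd-Warshall all-pairs shortest-path computation. For each intermediate vertex k = 0, 1, …, 3, update dist[i][j] ← min(dist[i][j], dist[i][k] + dist[k][j]). The final matrix gives, for each (i, j), the minimum total weight of any directed path from i to j (possibly empty when i = j).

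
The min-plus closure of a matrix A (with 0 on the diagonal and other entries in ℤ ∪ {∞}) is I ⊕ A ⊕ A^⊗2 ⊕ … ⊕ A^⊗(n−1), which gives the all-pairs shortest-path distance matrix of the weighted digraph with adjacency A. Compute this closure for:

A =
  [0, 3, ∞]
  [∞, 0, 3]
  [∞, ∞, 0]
Closure =
  [0, 3, 6]
  [∞, 0, 3]
  [∞, ∞, 0]

This is the Floyd-Warshall all-pairs shortest-path computation. For each intermediate vertex k = 0, 1, …, 2, update dist[i][j] ← min(dist[i][j], dist[i][k] + dist[k][j]). The final matrix gives, for each (i, j), the minimum total weight of any directed path from i to j (possibly empty when i = j).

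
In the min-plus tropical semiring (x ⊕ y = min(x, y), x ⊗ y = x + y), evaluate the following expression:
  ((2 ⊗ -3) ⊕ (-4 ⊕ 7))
((2 ⊗ -3) ⊕ (-4 ⊕ 7)) = -4

Expand innermost to outermost. Recall ⊕ takes the minimum of its arguments and ⊗ takes their sum. Working out the expression ((2 ⊗ -3) ⊕ (-4 ⊕ 7)) gives -4.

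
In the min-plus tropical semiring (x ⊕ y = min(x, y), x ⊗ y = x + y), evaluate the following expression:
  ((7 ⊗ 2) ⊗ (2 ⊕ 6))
((7 ⊗ 2) ⊗ (2 ⊕ 6)) = 11

Expand innermost to outermost. Recall ⊕ takes the minimum of its arguments and ⊗ takes their sum. Working out the expression ((7 ⊗ 2) ⊗ (2 ⊕ 6)) gives 11.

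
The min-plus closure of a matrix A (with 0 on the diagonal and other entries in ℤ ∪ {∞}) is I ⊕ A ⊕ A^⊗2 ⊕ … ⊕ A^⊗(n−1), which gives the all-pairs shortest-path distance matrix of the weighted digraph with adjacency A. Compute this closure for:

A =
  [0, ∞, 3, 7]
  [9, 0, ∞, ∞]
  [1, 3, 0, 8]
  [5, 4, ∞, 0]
Closure =
  [0, 6, 3, 7]
  [9, 0, 12, 16]
  [1, 3, 0, 8]
  [5, 4, 8, 0]

This is the Floyd-Warshall all-pairs shortest-path computation. For each intermediate vertex k = 0, 1, …, 3, update dist[i][j] ← min(dist[i][j], dist[i][k] + dist[k][j]). The final matrix gives, for each (i, j), the minimum total weight of any directed path from i to j (possibly empty when i = j).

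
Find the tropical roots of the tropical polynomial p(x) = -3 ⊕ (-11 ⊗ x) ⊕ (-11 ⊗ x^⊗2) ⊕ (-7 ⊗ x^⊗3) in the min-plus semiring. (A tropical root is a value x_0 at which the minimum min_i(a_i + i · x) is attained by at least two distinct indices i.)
Roots: {-4, 0, 8}

Each tropical root is a break point of the lower envelope of the lines y = a_i + i · x (there are 4 lines, with slopes 0, 1, ..., 3). Only the lines that attain the minimum somewhere contribute to roots; other lines are dominated. Here the surviving (envelope) indices are i = 3, i = 2, i = 1, i = 0.
Intersections between consecutive envelope lines give the roots: for adjacent envelope indices i < j the intersection is x = (a_i − a_j) / (j − i). Reading off the sorted break points: {-4, 0, 8}.
Verification: at each break x_0, at least two indices attain the minimum of min_i(a_i + i · x_0).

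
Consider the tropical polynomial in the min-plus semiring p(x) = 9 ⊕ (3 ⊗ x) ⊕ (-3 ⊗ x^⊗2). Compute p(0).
p(0) = -3

A tropical monomial a ⊗ x^⊗i evaluates to a + i · x. Evaluating each term at x = 0:
  Term 0 contributes 9 + 0 · 0 = 9
  Term 1 contributes 3 + 1 · 0 = 3
  Term 2 contributes -3 + 2 · 0 = -3
p(0) = ⊕ of these = min[9, 3, -3] = -3.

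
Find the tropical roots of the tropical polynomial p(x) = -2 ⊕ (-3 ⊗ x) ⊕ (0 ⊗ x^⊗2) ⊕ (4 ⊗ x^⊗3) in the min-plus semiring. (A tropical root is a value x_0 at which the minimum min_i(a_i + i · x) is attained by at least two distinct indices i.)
Roots: {-4, -3, 1}

Each tropical root is a break point of the lower envelope of the lines y = a_i + i · x (there are 4 lines, with slopes 0, 1, ..., 3). Only the lines that attain the minimum somewhere contribute to roots; other lines are dominated. Here the surviving (envelope) indices are i = 3, i = 2, i = 1, i = 0.
Intersections between consecutive envelope lines give the roots: for adjacent envelope indices i < j the intersection is x = (a_i − a_j) / (j − i). Reading off the sorted break points: {-4, -3, 1}.
Verification: at each break x_0, at least two indices attain the minimum of min_i(a_i + i · x_0).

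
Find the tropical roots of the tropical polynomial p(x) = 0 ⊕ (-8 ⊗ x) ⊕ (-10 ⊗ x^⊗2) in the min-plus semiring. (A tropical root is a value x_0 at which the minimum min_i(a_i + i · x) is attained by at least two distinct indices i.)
Roots: {2, 8}

Each tropical root is a break point of the lower envelope of the lines y = a_i + i · x (there are 3 lines, with slopes 0, 1, ..., 2). Only the lines that attain the minimum somewhere contribute to roots; other lines are dominated. Here the surviving (envelope) indices are i = 2, i = 1, i = 0.
Intersections between consecutive envelope lines give the roots: for adjacent envelope indices i < j the intersection is x = (a_i − a_j) / (j − i). Reading off the sorted break points: {2, 8}.
Verification: at each break x_0, at least two indices attain the minimum of min_i(a_i + i · x_0).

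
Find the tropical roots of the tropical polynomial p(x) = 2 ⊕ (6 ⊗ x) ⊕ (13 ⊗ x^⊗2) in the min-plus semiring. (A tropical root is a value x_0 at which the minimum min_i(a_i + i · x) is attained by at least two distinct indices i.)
Roots: {-7, -4}

Each tropical root is a break point of the lower envelope of the lines y = a_i + i · x (there are 3 lines, with slopes 0, 1, ..., 2). Only the lines that attain the minimum somewhere contribute to roots; other lines are dominated. Here the surviving (envelope) indices are i = 2, i = 1, i = 0.
Intersections between consecutive envelope lines give the roots: for adjacent envelope indices i < j the intersection is x = (a_i − a_j) / (j − i). Reading off the sorted break points: {-7, -4}.
Verification: at each break x_0, at least two indices attain the minimum of min_i(a_i + i · x_0).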